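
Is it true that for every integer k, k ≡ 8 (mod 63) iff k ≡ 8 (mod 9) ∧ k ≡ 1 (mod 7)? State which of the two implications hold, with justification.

[⇐] If k ≡ 8 (mod 9) and k ≡ 1 (mod 7), then by the Chinese remainder theorem k ≡ 8 (mod 63). This is exactly k ≡ 8 (mod 63).

[⇒] Suppose k ≡ 8 (mod 63); write k = 63j + 8. Since 9 ∣ 63, reducing mod 9 gives k ≡ 8 (mod 9); since 7 ∣ 63, reducing mod 7 gives k ≡ 8 ≡ 1 (mod 7).

Both implications hold.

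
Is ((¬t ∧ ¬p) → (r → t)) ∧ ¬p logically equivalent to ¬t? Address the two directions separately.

Both directions fail.

Forward direction. This fails. Under t = T, p = F, r = F, the left side is true but the right side is false.

Converse. This fails. Under t = F, p = T, r = F, the left side is false but the right side is true.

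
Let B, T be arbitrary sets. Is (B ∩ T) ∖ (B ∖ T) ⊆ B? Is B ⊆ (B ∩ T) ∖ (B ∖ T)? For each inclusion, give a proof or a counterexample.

The sets are not equal: only the forward inclusion holds.

Forward inclusion. Let x ∈ (B ∩ T) ∖ (B ∖ T). Then x ∈ B ∩ T, from which x ∈ B.

Reverse inclusion. This inclusion fails. Take B = {1}, T = ∅; then 1 ∈ B but 1 ∉ (B ∩ T) ∖ (B ∖ T).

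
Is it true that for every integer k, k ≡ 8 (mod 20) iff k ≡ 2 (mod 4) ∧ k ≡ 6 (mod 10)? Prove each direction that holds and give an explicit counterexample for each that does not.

[⇒] This fails: k = 8 gives 8 ≡ 8 (mod 20) but 8 ≡ 0 (mod 4), so the conjunction on the right does not hold.

[⇐] This fails: k = 6 satisfies both congruences on the right (6 ≡ 2 mod 4 and 6 ≡ 6 mod 10) yet 6 ≡ 6 (mod 20), not 8.

Neither implication holds.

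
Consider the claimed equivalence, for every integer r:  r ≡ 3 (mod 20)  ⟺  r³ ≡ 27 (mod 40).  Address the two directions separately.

[⇒] This fails: take r = 23. Then 23 ≡ 3 (mod 20), but 23³ = 12167 ≡ 7 (mod 40), not 27.

[⇐] Conversely, the residues r modulo 40 with r³ ≡ 27 (mod 40) are exactly {3}, and each is ≡ 3 (mod 20).

Only the reverse direction holds.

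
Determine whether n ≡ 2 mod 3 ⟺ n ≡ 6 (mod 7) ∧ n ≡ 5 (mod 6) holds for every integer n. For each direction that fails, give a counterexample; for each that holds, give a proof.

(⇒) fails; (⇐) holds.

(⟹) This fails: n = 32 gives 32 ≡ 2 (mod 3) but 32 ≡ 4 (mod 7), so the conjunction on the right does not hold.

(⟸) Conversely, if n ≡ 6 (mod 7) and n ≡ 5 (mod 6), then by the Chinese remainder theorem n ≡ 41 (mod 42). Since 41 ≡ 2 (mod 3) and 3 ∣ 42, we get n ≡ 2 (mod 3).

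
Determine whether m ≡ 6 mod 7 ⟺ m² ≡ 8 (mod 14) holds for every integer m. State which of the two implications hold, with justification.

Neither direction holds.

Forward direction. This fails: take m = 13. Then 13 ≡ 6 (mod 7), but 13² = 169 ≡ 1 (mod 14), not 8.

Converse. This fails: take m = 8. Then 8² = 64 ≡ 8 (mod 14), yet 8 ≡ 1 (mod 7), not 6.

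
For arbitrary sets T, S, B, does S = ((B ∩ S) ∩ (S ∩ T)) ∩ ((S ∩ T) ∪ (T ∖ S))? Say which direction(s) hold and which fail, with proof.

(⟹) This inclusion fails. Take T = ∅, S = {1}, B = ∅; then 1 ∈ S but 1 ∉ ((B ∩ S) ∩ (S ∩ T)) ∩ ((S ∩ T) ∪ (T ∖ S)).

(⟸) Let x ∈ ((B ∩ S) ∩ (S ∩ T)) ∩ ((S ∩ T) ∪ (T ∖ S)). Then x ∈ T ∩ S ∩ B, from which x ∈ S.

(⊆) fails; (⊇) holds.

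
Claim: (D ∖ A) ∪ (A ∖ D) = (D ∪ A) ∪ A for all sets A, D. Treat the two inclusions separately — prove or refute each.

Only the forward inclusion holds.

(⟹) Let x ∈ (D ∖ A) ∪ (A ∖ D). Then either x ∈ A and x ∉ D; or x ∈ D and x ∉ A. In each case x ∈ (D ∪ A) ∪ A, so (D ∖ A) ∪ (A ∖ D) ⊆ (D ∪ A) ∪ A.

(⟸) This inclusion fails. Take A = {1}, D = {1}; then 1 ∈ (D ∪ A) ∪ A but 1 ∉ (D ∖ A) ∪ (A ∖ D).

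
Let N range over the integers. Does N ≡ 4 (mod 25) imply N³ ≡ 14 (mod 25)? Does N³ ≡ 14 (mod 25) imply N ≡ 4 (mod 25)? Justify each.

(←) Suppose N³ ≡ 14 (mod 25). The only residue r in {0, …, 24} with r³ ≡ 14 (mod 25) is r = 4, so N ≡ 4 (mod 25).

(→) Suppose N ≡ 4 (mod 25). Write N = 25j + 4. Then (25j + 4)³ = 15625j³ + 7500j² + 1200j + 64 = 25(625j³ + 300j² + 48j + 2) + 14, so N³ ≡ 14 (mod 25).

The biconditional holds.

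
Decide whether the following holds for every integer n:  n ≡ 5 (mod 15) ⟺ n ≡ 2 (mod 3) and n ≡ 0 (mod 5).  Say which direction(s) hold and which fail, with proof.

(→) Suppose n ≡ 5 (mod 15); write n = 15j + 5. Since 3 ∣ 15, reducing mod 3 gives n ≡ 5 ≡ 2 (mod 3); since 5 ∣ 15, reducing mod 5 gives n ≡ 5 ≡ 0 (mod 5).

(←) Conversely, if n ≡ 2 (mod 3) and n ≡ 0 (mod 5), then by the Chinese remainder theorem n ≡ 5 (mod 15). This is exactly n ≡ 5 (mod 15).

Both directions hold; the statement is true.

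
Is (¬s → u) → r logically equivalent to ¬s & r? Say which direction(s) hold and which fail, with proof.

Forward direction. This fails. Under r = F, s = F, u = F, the left side is true but the right side is false.

Converse. Assume the antecedent. If r is true, (¬s → u) → r reduces to true regardless of the other variables. If r is false, the antecedent cannot hold. Either way (¬s → u) → r holds.

Only the reverse direction holds.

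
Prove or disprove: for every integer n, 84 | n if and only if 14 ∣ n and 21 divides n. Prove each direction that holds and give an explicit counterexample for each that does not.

(⟹) If 84 ∣ n, write n = 84q. Since 84 = 6·14, n = 14·(6q), so 14 ∣ n; and since 84 = 4·21, n = 21·(4q), so 21 ∣ n.

(⟸) This fails: take n = 42. Both 14 ∣ 42 and 21 ∣ 42, yet 42 is not a multiple of 84 (since 42 = 0·84 + 42), so 84 ∤ 42.

(⇒) holds; (⇐) fails.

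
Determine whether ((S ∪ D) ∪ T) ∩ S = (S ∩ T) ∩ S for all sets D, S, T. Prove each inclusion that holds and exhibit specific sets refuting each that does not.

Forward inclusion. This inclusion fails. Take D = ∅, S = {1}, T = ∅; then 1 ∈ ((S ∪ D) ∪ T) ∩ S but 1 ∉ (S ∩ T) ∩ S.

Reverse inclusion. Let x ∈ (S ∩ T) ∩ S. Then either x ∈ S ∩ T and x ∉ D; or x ∈ D ∩ S ∩ T. In each case x ∈ ((S ∪ D) ∪ T) ∩ S, so (S ∩ T) ∩ S ⊆ ((S ∪ D) ∪ T) ∩ S.

Only the reverse inclusion holds.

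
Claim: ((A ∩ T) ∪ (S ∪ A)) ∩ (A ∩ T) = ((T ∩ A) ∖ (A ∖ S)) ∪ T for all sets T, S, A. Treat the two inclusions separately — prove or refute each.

(⊆) Let x ∈ ((A ∩ T) ∪ (S ∪ A)) ∩ (A ∩ T). Then either x ∈ T ∩ A and x ∉ S; or x ∈ T ∩ S ∩ A. In each case x ∈ ((T ∩ A) ∖ (A ∖ S)) ∪ T, so ((A ∩ T) ∪ (S ∪ A)) ∩ (A ∩ T) ⊆ ((T ∩ A) ∖ (A ∖ S)) ∪ T.

(⊇) This inclusion fails. Take T = {1}, S = ∅, A = ∅; then 1 ∈ ((T ∩ A) ∖ (A ∖ S)) ∪ T but 1 ∉ ((A ∩ T) ∪ (S ∪ A)) ∩ (A ∩ T).

(⊆) holds; (⊇) fails.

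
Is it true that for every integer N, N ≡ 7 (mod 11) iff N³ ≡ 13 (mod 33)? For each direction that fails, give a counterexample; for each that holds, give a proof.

(→) This fails: take N = 18. Then 18 ≡ 7 (mod 11), but 18³ = 5832 ≡ 24 (mod 33), not 13.

(←) Conversely, the residues r modulo 33 with r³ ≡ 13 (mod 33) are exactly {7}, and each is ≡ 7 (mod 11).

The forward direction fails; the converse holds.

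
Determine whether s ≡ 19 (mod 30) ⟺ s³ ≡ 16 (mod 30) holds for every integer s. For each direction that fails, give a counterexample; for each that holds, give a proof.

(→) This fails: take s = 19. Then 19 ≡ 19 (mod 30), but 19³ = 6859 ≡ 19 (mod 30), not 16.

(←) This fails: take s = 16. Then 16³ = 4096 ≡ 16 (mod 30), yet 16 ≡ 16 (mod 30), not 19.

(⇒) fails and (⇐) fails.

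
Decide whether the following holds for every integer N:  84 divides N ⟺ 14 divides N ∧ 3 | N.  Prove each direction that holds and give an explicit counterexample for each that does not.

(⇒) holds; (⇐) fails.

(←) This fails: take N = 42. Both 14 ∣ 42 and 3 ∣ 42, yet 42 is not a multiple of 84 (since 42 = 0·84 + 42), so 84 ∤ 42.

(→) If 84 ∣ N, write N = 84q. Since 84 = 6·14, N = 14·(6q), so 14 ∣ N; and since 84 = 28·3, N = 3·(28q), so 3 ∣ N.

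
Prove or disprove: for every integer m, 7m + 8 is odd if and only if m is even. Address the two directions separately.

(⇒) This fails: m = 1 gives 7m + 8 = 15, which is odd, but 1 is odd, not even.

(⇐) This also fails: m = 0 is even, but 7m + 8 = 8 is even, not odd.

(⇒) fails and (⇐) fails.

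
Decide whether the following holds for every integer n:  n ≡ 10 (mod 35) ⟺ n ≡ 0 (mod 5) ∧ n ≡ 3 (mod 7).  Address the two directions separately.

Forward direction. Suppose n ≡ 10 (mod 35); write n = 35j + 10. Since 5 ∣ 35, reducing mod 5 gives n ≡ 10 ≡ 0 (mod 5); since 7 ∣ 35, reducing mod 7 gives n ≡ 10 ≡ 3 (mod 7).

Converse. If n ≡ 0 (mod 5) and n ≡ 3 (mod 7), then by the Chinese remainder theorem n ≡ 10 (mod 35). This is exactly n ≡ 10 (mod 35).

The biconditional holds.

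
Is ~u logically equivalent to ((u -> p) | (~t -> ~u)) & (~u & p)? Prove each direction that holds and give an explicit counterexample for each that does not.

(→) This fails. Under p = F, t = F, u = F, the left side is true but the right side is false.

(←) Assume the antecedent. If p is true, the antecedent forces (p = T, t = F, u = F) or (p = T, t = T, u = F), and ~u holds there. If p is false, the antecedent cannot hold. Either way ~u holds.

The forward direction fails; the converse holds.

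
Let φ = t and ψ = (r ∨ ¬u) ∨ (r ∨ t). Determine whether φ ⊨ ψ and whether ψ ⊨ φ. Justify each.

(⇒) holds; (⇐) fails.

(→) Assume the antecedent. If r is true, (r ∨ ¬u) ∨ (r ∨ t) reduces to true regardless of the other variables. If r is false, the antecedent forces (r = F, u = F, t = T) or (r = F, u = T, t = T), and (r ∨ ¬u) ∨ (r ∨ t) holds there. Either way (r ∨ ¬u) ∨ (r ∨ t) holds.

(←) This fails. Under r = F, u = F, t = F, the left side is false but the right side is true.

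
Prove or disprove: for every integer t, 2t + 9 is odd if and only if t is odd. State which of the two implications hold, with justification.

Only the converse holds.

(⇒) This fails: take t = 0. Then 2t + 9 = 9, which is odd, yet t = 0 is even, not odd.

(⇐) Suppose t is odd. Since 2 is even, 2t is even for every t, so 2t + 9 has the same parity as 9, which is odd. Hence 2t + 9 is odd.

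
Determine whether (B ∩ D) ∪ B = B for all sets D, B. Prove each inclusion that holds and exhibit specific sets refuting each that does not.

Both inclusions hold; the sets are equal.

(⊆) Let x ∈ (B ∩ D) ∪ B. Then either x ∈ B and x ∉ D; or x ∈ D ∩ B. In each case x ∈ B, so (B ∩ D) ∪ B ⊆ B.

(⊇) Let x ∈ B. Then either x ∈ B and x ∉ D; or x ∈ D ∩ B. In each case x ∈ (B ∩ D) ∪ B, so B ⊆ (B ∩ D) ∪ B.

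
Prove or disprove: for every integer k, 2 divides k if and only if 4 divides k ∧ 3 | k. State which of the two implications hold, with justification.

[⇒] This fails: take k = 2. Certainly 2 ∣ 2, but 4 ∤ 2.

[⇐] Suppose 4 ∣ k and 3 ∣ k. Any common multiple of 4 and 3 is a multiple of their lcm; here gcd(4, 3) = 1, so lcm(4, 3) = 4·3 = 12, so 12 ∣ k. Since 2 ∣ 12, it follows that 2 ∣ k.

Only the converse holds.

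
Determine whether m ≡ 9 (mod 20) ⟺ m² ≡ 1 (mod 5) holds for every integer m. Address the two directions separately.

Forward direction. Suppose m ≡ 9 (mod 20). Then m² ≡ 9² = 81 (mod 20), and since 5 ∣ 20, also m² ≡ 1 (mod 5).

Converse. This fails: take m = 1. Then 1² = 1 ≡ 1 (mod 5), yet 1 ≡ 1 (mod 20), not 9.

The forward direction holds; the converse fails.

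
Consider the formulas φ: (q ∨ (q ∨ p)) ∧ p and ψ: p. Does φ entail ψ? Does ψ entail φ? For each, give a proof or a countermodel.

Both directions hold.

(⇒) Assume the antecedent. If q is true, the antecedent forces (q = T, p = T), and p holds there. If q is false, the antecedent forces (q = F, p = T), and p holds there. Either way p holds.

(⇐) Assume the antecedent. If q is true, the antecedent forces (q = T, p = T), and (q ∨ (q ∨ p)) ∧ p holds there. If q is false, the antecedent forces (q = F, p = T), and (q ∨ (q ∨ p)) ∧ p holds there. Either way (q ∨ (q ∨ p)) ∧ p holds.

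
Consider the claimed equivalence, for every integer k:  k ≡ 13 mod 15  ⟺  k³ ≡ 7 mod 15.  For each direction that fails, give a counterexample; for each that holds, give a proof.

(→) Suppose k ≡ 13 mod 15. Write k = 15j + 13. Then (15j + 13)³ = 3375j³ + 8775j² + 7605j + 2197 = 15(225j³ + 585j² + 507j + 146) + 7, so k³ ≡ 7 (mod 15).

(←) Conversely, suppose k³ ≡ 7 (mod 15). The only residue r in {0, …, 14} with r³ ≡ 7 (mod 15) is r = 13, so k ≡ 13 (mod 15).

Equivalent; both directions hold.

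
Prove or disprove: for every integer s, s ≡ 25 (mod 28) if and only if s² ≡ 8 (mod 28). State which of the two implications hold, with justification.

Neither direction holds.

[⇒] This fails: take s = 25. Then 25 ≡ 25 (mod 28), but 25² = 625 ≡ 9 (mod 28), not 8.

[⇐] This fails: take s = 6. Then 6² = 36 ≡ 8 (mod 28), yet 6 ≡ 6 (mod 28), not 25.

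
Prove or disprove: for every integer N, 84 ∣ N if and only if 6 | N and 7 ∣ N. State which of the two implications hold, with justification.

(⇒) If 84 ∣ N, write N = 84q. Since 84 = 14·6, N = 6·(14q), so 6 ∣ N; and since 84 = 12·7, N = 7·(12q), so 7 ∣ N.

(⇐) This fails: take N = 42. Both 6 ∣ 42 and 7 ∣ 42, yet 42 is not a multiple of 84 (since 42 = 0·84 + 42), so 84 ∤ 42.

Only the forward direction holds.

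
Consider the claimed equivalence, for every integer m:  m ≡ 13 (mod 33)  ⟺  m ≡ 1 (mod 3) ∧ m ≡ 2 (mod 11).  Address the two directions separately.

Both directions hold.

Converse. If m ≡ 1 (mod 3) and m ≡ 2 (mod 11), then by the Chinese remainder theorem m ≡ 13 (mod 33). This is exactly m ≡ 13 (mod 33).

Forward direction. Suppose m ≡ 13 (mod 33); write m = 33j + 13. Since 3 ∣ 33, reducing mod 3 gives m ≡ 13 ≡ 1 (mod 3); since 11 ∣ 33, reducing mod 11 gives m ≡ 13 ≡ 2 (mod 11).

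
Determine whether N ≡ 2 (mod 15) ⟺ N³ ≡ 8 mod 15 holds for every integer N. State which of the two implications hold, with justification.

The biconditional holds.

(⇐) Suppose N³ ≡ 8 (mod 15). The only residue r in {0, …, 14} with r³ ≡ 8 (mod 15) is r = 2, so N ≡ 2 (mod 15).

(⇒) Suppose N ≡ 2 (mod 15). Write N = 15j + 2. Then (15j + 2)³ = 3375j³ + 1350j² + 180j + 8 = 15(225j³ + 90j² + 12j) + 8, so N³ ≡ 8 (mod 15).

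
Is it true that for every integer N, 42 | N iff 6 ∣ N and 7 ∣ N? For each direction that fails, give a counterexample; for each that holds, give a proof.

(←) Suppose 6 ∣ N and 7 ∣ N. Any common multiple of 6 and 7 is a multiple of their lcm; here gcd(6, 7) = 1, so lcm(6, 7) = 6·7 = 42, so 42 ∣ N.

(→) If 42 ∣ N, write N = 42q. Since 42 = 7·6, N = 6·(7q), so 6 ∣ N; and since 42 = 6·7, N = 7·(6q), so 7 ∣ N.

Both directions hold; the statement is true.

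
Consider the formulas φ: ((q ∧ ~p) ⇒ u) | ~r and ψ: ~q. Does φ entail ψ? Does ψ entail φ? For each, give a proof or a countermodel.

(⇐) Assume the antecedent. If q is true, the antecedent cannot hold. If q is false, ((q ∧ ~p) ⇒ u) | ~r reduces to true regardless of the other variables. Either way ((q ∧ ~p) ⇒ u) | ~r holds.

(⇒) This fails. Under u = F, r = F, q = T, p = F, the left side is true but the right side is false.

The forward direction fails; the converse holds.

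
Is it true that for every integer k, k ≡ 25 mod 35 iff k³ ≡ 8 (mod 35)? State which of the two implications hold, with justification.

(⇒) This fails: take k = 25. Then 25 ≡ 25 (mod 35), but 25³ = 15625 ≡ 15 (mod 35), not 8.

(⇐) This fails: take k = 2. Then 2³ = 8 ≡ 8 (mod 35), yet 2 ≡ 2 (mod 35), not 25.

Neither implication holds.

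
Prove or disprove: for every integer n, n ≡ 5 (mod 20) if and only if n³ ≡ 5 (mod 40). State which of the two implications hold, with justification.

Forward direction. This fails: take n = 25. Then 25 ≡ 5 (mod 20), but 25³ = 15625 ≡ 25 (mod 40), not 5.

Converse. The residues r modulo 40 with r³ ≡ 5 (mod 40) are exactly {5}, and each is ≡ 5 (mod 20).

Not equivalent: only (⇐) holds.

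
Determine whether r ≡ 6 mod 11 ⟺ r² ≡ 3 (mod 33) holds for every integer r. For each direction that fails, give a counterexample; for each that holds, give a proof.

(⇒) fails and (⇐) fails.

(⇒) This fails: take r = 17. Then 17 ≡ 6 (mod 11), but 17² = 289 ≡ 25 (mod 33), not 3.

(⇐) This fails: take r = 27. Then 27² = 729 ≡ 3 (mod 33), yet 27 ≡ 5 (mod 11), not 6.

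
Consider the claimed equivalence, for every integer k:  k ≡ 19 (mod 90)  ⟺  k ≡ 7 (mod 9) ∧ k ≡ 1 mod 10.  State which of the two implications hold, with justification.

Neither implication holds.

Forward direction. This fails: k = 19 gives 19 ≡ 19 (mod 90) but 19 ≡ 1 (mod 9), so the conjunction on the right does not hold.

Converse. This fails: k = 61 satisfies both congruences on the right (61 ≡ 7 mod 9 and 61 ≡ 1 mod 10) yet 61 ≡ 61 (mod 90), not 19.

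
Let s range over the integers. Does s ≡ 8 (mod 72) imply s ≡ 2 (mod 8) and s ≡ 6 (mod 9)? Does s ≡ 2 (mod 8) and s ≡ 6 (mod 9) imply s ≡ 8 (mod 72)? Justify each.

Forward direction. This fails: s = 8 gives 8 ≡ 8 (mod 72) but 8 ≡ 0 (mod 8), so the conjunction on the right does not hold.

Converse. This fails: s = 42 satisfies both congruences on the right (42 ≡ 2 mod 8 and 42 ≡ 6 mod 9) yet 42 ≡ 42 (mod 72), not 8.

(⇒) fails and (⇐) fails.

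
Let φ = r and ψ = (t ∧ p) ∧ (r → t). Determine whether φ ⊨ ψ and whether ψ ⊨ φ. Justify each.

Both directions fail.

(→) This fails. Under p = F, t = F, r = T, the left side is true but the right side is false.

(←) This fails. Under p = T, t = T, r = F, the left side is false but the right side is true.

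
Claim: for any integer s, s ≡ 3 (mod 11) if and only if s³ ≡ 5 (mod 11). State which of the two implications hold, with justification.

Both implications hold.

(⟹) Suppose s ≡ 3 (mod 11). Write s = 11j + 3. Then (11j + 3)³ = 1331j³ + 1089j² + 297j + 27 = 11(121j³ + 99j² + 27j + 2) + 5, so s³ ≡ 5 (mod 11).

(⟸) Conversely, suppose s³ ≡ 5 (mod 11). The only residue r in {0, …, 10} with r³ ≡ 5 (mod 11) is r = 3, so s ≡ 3 (mod 11).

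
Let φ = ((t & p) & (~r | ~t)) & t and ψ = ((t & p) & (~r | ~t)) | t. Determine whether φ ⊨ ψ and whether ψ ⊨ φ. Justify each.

Converse. This fails. Under p = F, r = F, t = T, the left side is false but the right side is true.

Forward direction. Assume the antecedent. If p is true, the antecedent forces (p = T, r = F, t = T), and ((t & p) & (~r | ~t)) | t holds there. If p is false, the antecedent cannot hold. Either way ((t & p) & (~r | ~t)) | t holds.

(⇒) holds; (⇐) fails.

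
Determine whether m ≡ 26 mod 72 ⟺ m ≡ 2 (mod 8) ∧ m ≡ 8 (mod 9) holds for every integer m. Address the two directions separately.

The biconditional holds.

(→) Suppose m ≡ 26 (mod 72); write m = 72j + 26. Since 8 ∣ 72, reducing mod 8 gives m ≡ 26 ≡ 2 (mod 8); since 9 ∣ 72, reducing mod 9 gives m ≡ 26 ≡ 8 (mod 9).

(←) Conversely, if m ≡ 2 (mod 8) and m ≡ 8 (mod 9), then by the Chinese remainder theorem m ≡ 26 (mod 72). This is exactly m ≡ 26 (mod 72).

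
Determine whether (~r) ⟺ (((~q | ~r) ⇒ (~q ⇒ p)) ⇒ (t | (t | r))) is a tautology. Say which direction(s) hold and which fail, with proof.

(⇒) This fails. Under q = T, r = F, t = F, p = F, the left side is true but the right side is false.

(⇐) This fails. Under q = F, r = T, t = F, p = F, the left side is false but the right side is true.

Neither implication holds.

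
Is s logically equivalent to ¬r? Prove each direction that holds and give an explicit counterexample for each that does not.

[⇒] This fails. Under r = T, s = T, the left side is true but the right side is false.

[⇐] This fails. Under r = F, s = F, the left side is false but the right side is true.

Neither direction holds.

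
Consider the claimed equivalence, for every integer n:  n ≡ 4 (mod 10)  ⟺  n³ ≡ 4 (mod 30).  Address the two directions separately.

(→) This fails: take n = 14. Then 14 ≡ 4 (mod 10), but 14³ = 2744 ≡ 14 (mod 30), not 4.

(←) Conversely, the residues r modulo 30 with r³ ≡ 4 (mod 30) are exactly {4}, and each is ≡ 4 (mod 10).

Not equivalent: only (⇐) holds.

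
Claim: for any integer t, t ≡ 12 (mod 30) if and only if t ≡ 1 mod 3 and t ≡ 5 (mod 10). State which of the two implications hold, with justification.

Forward direction. This fails: t = 12 gives 12 ≡ 12 (mod 30) but 12 ≡ 0 (mod 3), so the conjunction on the right does not hold.

Converse. This fails: t = 25 satisfies both congruences on the right (25 ≡ 1 mod 3 and 25 ≡ 5 mod 10) yet 25 ≡ 25 (mod 30), not 12.

(⇒) fails and (⇐) fails.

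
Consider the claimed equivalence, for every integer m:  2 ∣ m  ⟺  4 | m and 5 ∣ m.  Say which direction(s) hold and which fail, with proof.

Not equivalent: only (⇐) holds.

(⇒) This fails: take m = 2. Certainly 2 ∣ 2, but 4 ∤ 2.

(⇐) Suppose 4 ∣ m and 5 ∣ m. Any common multiple of 4 and 5 is a multiple of their lcm; here gcd(4, 5) = 1, so lcm(4, 5) = 4·5 = 20, so 20 ∣ m. Since 2 ∣ 20, it follows that 2 ∣ m.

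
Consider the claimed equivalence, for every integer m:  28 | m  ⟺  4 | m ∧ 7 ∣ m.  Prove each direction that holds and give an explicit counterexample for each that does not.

(⇒) If 28 ∣ m, write m = 28q. Since 28 = 7·4, m = 4·(7q), so 4 ∣ m; and since 28 = 4·7, m = 7·(4q), so 7 ∣ m.

(⇐) Suppose 4 ∣ m and 7 ∣ m. Any common multiple of 4 and 7 is a multiple of their lcm; here gcd(4, 7) = 1, so lcm(4, 7) = 4·7 = 28, so 28 ∣ m.

Equivalent; both directions hold.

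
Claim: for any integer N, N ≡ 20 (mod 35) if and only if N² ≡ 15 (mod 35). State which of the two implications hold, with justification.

Not equivalent: only (⇒) holds.

[⇒] Suppose N ≡ 20 (mod 35). Write N = 35j + 20. Then (35j + 20)² = 1225j² + 1400j + 400 = 35(35j² + 40j + 11) + 15, so N² ≡ 15 (mod 35).

[⇐] This fails: take N = 15. Then 15² = 225 ≡ 15 (mod 35), yet 15 ≡ 15 (mod 35), not 20.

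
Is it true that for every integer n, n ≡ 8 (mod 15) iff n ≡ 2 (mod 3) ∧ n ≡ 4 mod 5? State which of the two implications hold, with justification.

Neither implication holds.

(→) This fails: n = 8 gives 8 ≡ 8 (mod 15) but 8 ≡ 3 (mod 5), so the conjunction on the right does not hold.

(←) This fails: n = 14 satisfies both congruences on the right (14 ≡ 2 mod 3 and 14 ≡ 4 mod 5) yet 14 ≡ 14 (mod 15), not 8.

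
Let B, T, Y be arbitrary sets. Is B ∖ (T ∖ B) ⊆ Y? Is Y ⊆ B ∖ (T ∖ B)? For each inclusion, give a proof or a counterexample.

(⊆) fails and (⊇) fails.

Forward inclusion. This inclusion fails. Take B = {1}, T = ∅, Y = ∅; then 1 ∈ B ∖ (T ∖ B) but 1 ∉ Y.

Reverse inclusion. This inclusion fails. Take B = ∅, T = ∅, Y = {1}; then 1 ∈ Y but 1 ∉ B ∖ (T ∖ B).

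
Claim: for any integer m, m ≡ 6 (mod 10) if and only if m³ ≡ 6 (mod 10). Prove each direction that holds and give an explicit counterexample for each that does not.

Both implications hold.

(⇒) Suppose m ≡ 6 (mod 10). Write m = 10j + 6. Then (10j + 6)³ = 1000j³ + 1800j² + 1080j + 216 = 10(100j³ + 180j² + 108j + 21) + 6, so m³ ≡ 6 (mod 10).

(⇐) Conversely, suppose m³ ≡ 6 (mod 10). The only residue r in {0, …, 9} with r³ ≡ 6 (mod 10) is r = 6, so m ≡ 6 (mod 10).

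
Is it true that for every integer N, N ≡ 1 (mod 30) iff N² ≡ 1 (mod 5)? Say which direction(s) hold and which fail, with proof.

Not equivalent: only (⇒) holds.

[⇒] Suppose N ≡ 1 (mod 30). Then N² ≡ 1² = 1 (mod 30), and since 5 ∣ 30, also N² ≡ 1 (mod 5).

[⇐] This fails: take N = 4. Then 4² = 16 ≡ 1 (mod 5), yet 4 ≡ 4 (mod 30), not 1.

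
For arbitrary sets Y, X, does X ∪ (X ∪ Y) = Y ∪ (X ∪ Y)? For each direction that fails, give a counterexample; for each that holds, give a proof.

(⊆) Let x ∈ X ∪ (X ∪ Y). Then either x ∈ Y and x ∉ X; or x ∈ X and x ∉ Y; or x ∈ Y ∩ X. In each case x ∈ Y ∪ (X ∪ Y), so X ∪ (X ∪ Y) ⊆ Y ∪ (X ∪ Y).

(⊇) Let x ∈ Y ∪ (X ∪ Y). Then either x ∈ Y and x ∉ X; or x ∈ X and x ∉ Y; or x ∈ Y ∩ X. In each case x ∈ X ∪ (X ∪ Y), so Y ∪ (X ∪ Y) ⊆ X ∪ (X ∪ Y).

Both inclusions hold; the sets are equal.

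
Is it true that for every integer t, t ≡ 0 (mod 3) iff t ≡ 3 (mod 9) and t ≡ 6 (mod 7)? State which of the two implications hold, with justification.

Forward direction. This fails: t = 0 gives 0 ≡ 0 (mod 3) but 0 ≡ 0 (mod 9), so the conjunction on the right does not hold.

Converse. If t ≡ 3 (mod 9) and t ≡ 6 (mod 7), then by the Chinese remainder theorem t ≡ 48 (mod 63). Since 48 ≡ 0 (mod 3) and 3 ∣ 63, we get t ≡ 0 (mod 3).

Only the reverse direction holds.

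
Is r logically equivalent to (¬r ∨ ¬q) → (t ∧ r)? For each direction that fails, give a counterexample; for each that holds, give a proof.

(→) This fails. Under q = F, r = T, t = F, the left side is true but the right side is false.

(←) Assume the antecedent. If q is true, the antecedent forces (q = T, r = T, t = F) or (q = T, r = T, t = T), and r holds there. If q is false, the antecedent forces (q = F, r = T, t = T), and r holds there. Either way r holds.

The forward direction fails; the converse holds.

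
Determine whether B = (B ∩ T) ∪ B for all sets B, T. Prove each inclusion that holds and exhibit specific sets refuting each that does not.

Forward inclusion. Let x ∈ B. Then either x ∈ B and x ∉ T; or x ∈ B ∩ T. In each case x ∈ (B ∩ T) ∪ B, so B ⊆ (B ∩ T) ∪ B.

Reverse inclusion. Let x ∈ (B ∩ T) ∪ B. Then either x ∈ B and x ∉ T; or x ∈ B ∩ T. In each case x ∈ B, so (B ∩ T) ∪ B ⊆ B.

The two sets are equal.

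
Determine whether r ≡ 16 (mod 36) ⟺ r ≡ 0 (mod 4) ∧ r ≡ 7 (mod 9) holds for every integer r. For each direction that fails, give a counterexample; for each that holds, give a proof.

The biconditional holds.

[⇐] If r ≡ 0 (mod 4) and r ≡ 7 (mod 9), then by the Chinese remainder theorem r ≡ 16 (mod 36). This is exactly r ≡ 16 (mod 36).

[⇒] Suppose r ≡ 16 (mod 36); write r = 36j + 16. Since 4 ∣ 36, reducing mod 4 gives r ≡ 16 ≡ 0 (mod 4); since 9 ∣ 36, reducing mod 9 gives r ≡ 16 ≡ 7 (mod 9).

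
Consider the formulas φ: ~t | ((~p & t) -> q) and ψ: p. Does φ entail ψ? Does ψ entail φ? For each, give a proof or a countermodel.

(⇒) fails; (⇐) holds.

[⇒] This fails. Under t = F, p = F, q = F, the left side is true but the right side is false.

[⇐] Assume the antecedent. If t is true, the antecedent forces (t = T, p = T, q = F) or (t = T, p = T, q = T), and ~t | ((~p & t) -> q) holds there. If t is false, ~t | ((~p & t) -> q) reduces to true regardless of the other variables. Either way ~t | ((~p & t) -> q) holds.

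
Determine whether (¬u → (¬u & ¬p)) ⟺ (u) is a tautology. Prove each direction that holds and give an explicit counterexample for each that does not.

[⇒] This fails. Under u = F, p = F, the left side is true but the right side is false.

[⇐] Assume the antecedent. If u is true, ¬u → (¬u & ¬p) reduces to true regardless of the other variables. If u is false, the antecedent cannot hold. Either way ¬u → (¬u & ¬p) holds.

(⇒) fails; (⇐) holds.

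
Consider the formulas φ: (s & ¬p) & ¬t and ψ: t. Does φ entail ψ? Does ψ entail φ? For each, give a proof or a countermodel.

(⇒) This fails. Under t = F, p = F, s = T, the left side is true but the right side is false.

(⇐) This fails. Under t = T, p = F, s = F, the left side is false but the right side is true.

Neither implication holds.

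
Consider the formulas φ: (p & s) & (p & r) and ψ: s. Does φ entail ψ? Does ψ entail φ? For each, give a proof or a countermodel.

Only the forward implication holds.

(⟹) Assume the antecedent. If p is true, the antecedent forces (p = T, r = T, s = T), and s holds there. If p is false, the antecedent cannot hold. Either way s holds.

(⟸) This fails. Under p = F, r = F, s = T, the left side is false but the right side is true.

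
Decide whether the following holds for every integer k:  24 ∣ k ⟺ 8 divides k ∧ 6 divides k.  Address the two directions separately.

Converse. Suppose 8 ∣ k and 6 ∣ k. Any common multiple of 8 and 6 is a multiple of their lcm; here lcm(8, 6) = 8·6/gcd(8, 6) = 48/2 = 24, so 24 ∣ k.

Forward direction. If 24 ∣ k, write k = 24q. Since 24 = 3·8, k = 8·(3q), so 8 ∣ k; and since 24 = 4·6, k = 6·(4q), so 6 ∣ k.

Both directions hold.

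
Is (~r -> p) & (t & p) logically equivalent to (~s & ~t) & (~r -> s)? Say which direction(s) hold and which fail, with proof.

(⇒) This fails. Under p = T, r = F, t = T, s = T, the left side is true but the right side is false.

(⇐) This fails. Under p = F, r = T, t = F, s = F, the left side is false but the right side is true.

Neither direction holds.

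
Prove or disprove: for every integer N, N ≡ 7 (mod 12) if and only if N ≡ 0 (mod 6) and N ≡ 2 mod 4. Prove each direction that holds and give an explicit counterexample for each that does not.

Neither implication holds.

(⇒) This fails: N = 7 gives 7 ≡ 7 (mod 12) but 7 ≡ 1 (mod 6), so the conjunction on the right does not hold.

(⇐) This fails: N = 6 satisfies both congruences on the right (6 ≡ 0 mod 6 and 6 ≡ 2 mod 4) yet 6 ≡ 6 (mod 12), not 7.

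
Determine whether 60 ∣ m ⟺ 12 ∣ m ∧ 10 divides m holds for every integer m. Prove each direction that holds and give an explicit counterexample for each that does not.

Both directions hold.

(⇒) If 60 ∣ m, write m = 60q. Since 60 = 5·12, m = 12·(5q), so 12 ∣ m; and since 60 = 6·10, m = 10·(6q), so 10 ∣ m.

(⇐) Suppose 12 ∣ m and 10 ∣ m. Any common multiple of 12 and 10 is a multiple of their lcm; here lcm(12, 10) = 12·10/gcd(12, 10) = 120/2 = 60, so 60 ∣ m.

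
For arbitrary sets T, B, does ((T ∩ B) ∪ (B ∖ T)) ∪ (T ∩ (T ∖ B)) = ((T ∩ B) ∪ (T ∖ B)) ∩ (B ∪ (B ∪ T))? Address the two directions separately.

(⊇) Let x ∈ ((T ∩ B) ∪ (T ∖ B)) ∩ (B ∪ (B ∪ T)). Then either x ∈ T and x ∉ B; or x ∈ T ∩ B. In each case x ∈ ((T ∩ B) ∪ (B ∖ T)) ∪ (T ∩ (T ∖ B)), so ((T ∩ B) ∪ (T ∖ B)) ∩ (B ∪ (B ∪ T)) ⊆ ((T ∩ B) ∪ (B ∖ T)) ∪ (T ∩ (T ∖ B)).

(⊆) This inclusion fails. Take T = ∅, B = {1}; then 1 ∈ ((T ∩ B) ∪ (B ∖ T)) ∪ (T ∩ (T ∖ B)) but 1 ∉ ((T ∩ B) ∪ (T ∖ B)) ∩ (B ∪ (B ∪ T)).

Only the reverse inclusion holds.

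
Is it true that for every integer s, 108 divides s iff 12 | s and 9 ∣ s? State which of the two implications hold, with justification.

[⇐] This fails: take s = 36. Both 12 ∣ 36 and 9 ∣ 36, yet 36 is not a multiple of 108 (since 36 = 0·108 + 36), so 108 ∤ 36.

[⇒] If 108 ∣ s, write s = 108q. Since 108 = 9·12, s = 12·(9q), so 12 ∣ s; and since 108 = 12·9, s = 9·(12q), so 9 ∣ s.

The forward direction holds; the converse fails.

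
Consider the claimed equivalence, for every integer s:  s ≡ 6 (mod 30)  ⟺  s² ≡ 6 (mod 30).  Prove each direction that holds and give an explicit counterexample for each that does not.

[⇒] Suppose s ≡ 6 (mod 30). Write s = 30j + 6. Then (30j + 6)² = 900j² + 360j + 36 = 30(30j² + 12j + 1) + 6, so s² ≡ 6 (mod 30).

[⇐] This fails: take s = 24. Then 24² = 576 ≡ 6 (mod 30), yet 24 ≡ 24 (mod 30), not 6.

Only the forward implication holds.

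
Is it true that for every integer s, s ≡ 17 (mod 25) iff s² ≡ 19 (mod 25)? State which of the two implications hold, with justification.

Neither direction holds.

Forward direction. This fails: take s = 17. Then 17 ≡ 17 (mod 25), but 17² = 289 ≡ 14 (mod 25), not 19.

Converse. This fails: take s = 12. Then 12² = 144 ≡ 19 (mod 25), yet 12 ≡ 12 (mod 25), not 17.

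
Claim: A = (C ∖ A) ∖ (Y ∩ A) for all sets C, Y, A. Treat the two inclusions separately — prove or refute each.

Neither inclusion holds.

(⟹) This inclusion fails. Take C = ∅, Y = ∅, A = {1}; then 1 ∈ A but 1 ∉ (C ∖ A) ∖ (Y ∩ A).

(⟸) This inclusion fails. Take C = {1}, Y = ∅, A = ∅; then 1 ∈ (C ∖ A) ∖ (Y ∩ A) but 1 ∉ A.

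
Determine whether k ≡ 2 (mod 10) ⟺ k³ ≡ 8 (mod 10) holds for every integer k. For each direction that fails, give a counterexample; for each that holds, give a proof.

[⇐] For the converse, argue contrapositively. If k ≢ 2 (mod 10), then k is congruent to one of 0, 1, 3, 4, 5, 6, 7, 8, 9 modulo 10, and these give k³ ≡ 0, 1, 7, 4, 5, 6, 3, 2, 9 respectively — never 8.

[⇒] Suppose k ≡ 2 (mod 10). Write k = 10j + 2. Then (10j + 2)³ = 1000j³ + 600j² + 120j + 8 = 10(100j³ + 60j² + 12j) + 8, so k³ ≡ 8 (mod 10).

The biconditional holds.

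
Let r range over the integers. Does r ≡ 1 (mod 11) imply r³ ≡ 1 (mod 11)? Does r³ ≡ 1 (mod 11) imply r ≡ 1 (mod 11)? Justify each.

(⇐) For the converse, argue contrapositively. If r ≢ 1 (mod 11), then r is congruent to one of 0, 2, 3, 4, 5, 6, 7, 8, 9, 10 modulo 11, and these give r³ ≡ 0, 8, 5, 9, 4, 7, 2, 6, 3, 10 respectively — never 1.

(⇒) Suppose r ≡ 1 (mod 11). Write r = 11j + 1. Then (11j + 1)³ = 1331j³ + 363j² + 33j + 1 = 11(121j³ + 33j² + 3j) + 1, so r³ ≡ 1 (mod 11).

The biconditional holds.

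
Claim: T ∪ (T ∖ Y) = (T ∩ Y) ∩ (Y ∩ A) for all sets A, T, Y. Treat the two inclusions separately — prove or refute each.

The sets are not equal: only the reverse inclusion holds.

(⟸) Let x ∈ (T ∩ Y) ∩ (Y ∩ A). Then x ∈ A ∩ T ∩ Y, from which x ∈ T ∪ (T ∖ Y).

(⟹) This inclusion fails. Take A = ∅, T = {1}, Y = ∅; then 1 ∈ T ∪ (T ∖ Y) but 1 ∉ (T ∩ Y) ∩ (Y ∩ A).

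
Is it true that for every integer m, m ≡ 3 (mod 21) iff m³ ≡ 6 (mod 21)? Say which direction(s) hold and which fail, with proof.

[⇒] Suppose m ≡ 3 (mod 21). Write m = 21j + 3. Then (21j + 3)³ = 9261j³ + 3969j² + 567j + 27 = 21(441j³ + 189j² + 27j + 1) + 6, so m³ ≡ 6 (mod 21).

[⇐] This fails: take m = 6. Then 6³ = 216 ≡ 6 (mod 21), yet 6 ≡ 6 (mod 21), not 3.

Only the forward direction holds.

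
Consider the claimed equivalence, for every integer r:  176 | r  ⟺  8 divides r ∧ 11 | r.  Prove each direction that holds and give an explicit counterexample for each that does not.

Only the forward direction holds.

(⟹) If 176 ∣ r, write r = 176q. Since 176 = 22·8, r = 8·(22q), so 8 ∣ r; and since 176 = 16·11, r = 11·(16q), so 11 ∣ r.

(⟸) This fails: take r = 88. Both 8 ∣ 88 and 11 ∣ 88, yet 88 is not a multiple of 176 (since 88 = 0·176 + 88), so 176 ∤ 88.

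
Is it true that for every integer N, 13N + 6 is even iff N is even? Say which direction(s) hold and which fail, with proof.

Converse. Suppose N is even; write N = 2j. Then 13N + 6 = 13·(2j) + 6 = 2·13j + 6, which is even.

Forward direction. Suppose 13N + 6 is even. Since 13 is odd, 13N and N have the same parity, so 13N + 6 ≡ N + 6 (mod 2). As 6 is even, 13N + 6 is even exactly when N is even. Thus N is even.

Both directions hold.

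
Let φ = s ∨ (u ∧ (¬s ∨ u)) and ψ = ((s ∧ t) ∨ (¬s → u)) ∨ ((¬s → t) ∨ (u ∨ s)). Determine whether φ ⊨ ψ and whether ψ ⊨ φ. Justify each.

Only the forward direction holds.

(⟹) Assume the antecedent. If s is true, the consequent reduces to true regardless of the other variables. If s is false, the antecedent forces (t = F, s = F, u = T) or (t = T, s = F, u = T), and the consequent holds there. Either way the consequent holds.

(⟸) This fails. Under t = T, s = F, u = F, the left side is false but the right side is true.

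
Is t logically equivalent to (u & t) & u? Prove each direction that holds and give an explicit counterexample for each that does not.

Not equivalent: only (⇐) holds.

(⟸) Assume the antecedent. If t is true, t reduces to true regardless of the other variables. If t is false, the antecedent cannot hold. Either way t holds.

(⟹) This fails. Under t = T, u = F, the left side is true but the right side is false.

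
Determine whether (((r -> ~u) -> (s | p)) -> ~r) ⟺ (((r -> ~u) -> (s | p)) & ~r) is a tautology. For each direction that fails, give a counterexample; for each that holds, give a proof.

(⇒) This fails. Under s = F, p = F, u = F, r = F, the left side is true but the right side is false.

(⇐) Assume the antecedent. If r is true, the antecedent cannot hold. If r is false, ((r -> ~u) -> (s | p)) -> ~r reduces to true regardless of the other variables. Either way ((r -> ~u) -> (s | p)) -> ~r holds.

(⇒) fails; (⇐) holds.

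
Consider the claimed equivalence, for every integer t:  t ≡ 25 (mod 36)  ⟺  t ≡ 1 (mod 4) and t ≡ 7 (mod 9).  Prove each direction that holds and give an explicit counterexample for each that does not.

Both directions hold; the statement is true.

(⇒) Suppose t ≡ 25 (mod 36); write t = 36j + 25. Since 4 ∣ 36, reducing mod 4 gives t ≡ 25 ≡ 1 (mod 4); since 9 ∣ 36, reducing mod 9 gives t ≡ 25 ≡ 7 (mod 9).

(⇐) Conversely, if t ≡ 1 (mod 4) and t ≡ 7 (mod 9), then by the Chinese remainder theorem t ≡ 25 (mod 36). This is exactly t ≡ 25 (mod 36).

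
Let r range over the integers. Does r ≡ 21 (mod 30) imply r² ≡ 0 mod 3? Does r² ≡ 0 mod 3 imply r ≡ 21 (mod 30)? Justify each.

Forward direction. Suppose r ≡ 21 (mod 30). Then r² ≡ 21² = 441 (mod 30), and since 3 ∣ 30, also r² ≡ 0 (mod 3).

Converse. This fails: take r = 0. Then 0² = 0 ≡ 0 (mod 3), yet 0 ≡ 0 (mod 30), not 21.

The forward direction holds; the converse fails.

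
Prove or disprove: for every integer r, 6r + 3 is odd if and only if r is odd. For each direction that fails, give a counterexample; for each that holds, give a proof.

The forward direction fails; the converse holds.

(⟹) This fails: take r = 4. Then 6r + 3 = 27, which is odd, yet r = 4 is even, not odd.

(⟸) Suppose r is odd. Since 6 is even, 6r is even for every r, so 6r + 3 has the same parity as 3, which is odd. Hence 6r + 3 is odd.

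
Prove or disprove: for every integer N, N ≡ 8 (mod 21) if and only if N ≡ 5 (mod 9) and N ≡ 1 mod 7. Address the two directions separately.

(⇒) This fails: N = 8 gives 8 ≡ 8 (mod 21) but 8 ≡ 8 (mod 9), so the conjunction on the right does not hold.

(⇐) Conversely, if N ≡ 5 (mod 9) and N ≡ 1 (mod 7), then by the Chinese remainder theorem N ≡ 50 (mod 63). Since 50 ≡ 8 (mod 21) and 21 ∣ 63, we get N ≡ 8 (mod 21).

(⇒) fails; (⇐) holds.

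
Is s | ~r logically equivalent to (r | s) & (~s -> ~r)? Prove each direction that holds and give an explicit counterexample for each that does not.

(⇒) fails; (⇐) holds.

(⇒) This fails. Under r = F, s = F, the left side is true but the right side is false.

(⇐) Assume the antecedent. If r is true, the antecedent forces (r = T, s = T), and s | ~r holds there. If r is false, s | ~r reduces to true regardless of the other variables. Either way s | ~r holds.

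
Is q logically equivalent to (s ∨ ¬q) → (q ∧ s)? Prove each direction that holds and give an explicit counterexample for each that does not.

Both implications hold.

(←) Assume the antecedent. If s is true, the antecedent forces (s = T, q = T), and q holds there. If s is false, the antecedent forces (s = F, q = T), and q holds there. Either way q holds.

(→) Assume the antecedent. If s is true, the antecedent forces (s = T, q = T), and (s ∨ ¬q) → (q ∧ s) holds there. If s is false, the antecedent forces (s = F, q = T), and (s ∨ ¬q) → (q ∧ s) holds there. Either way (s ∨ ¬q) → (q ∧ s) holds.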